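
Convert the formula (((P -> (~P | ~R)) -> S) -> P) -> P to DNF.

(((P -> (~P | ~R)) -> S) -> P) -> P
= ~(((P -> (~P | ~R)) -> S) -> P) | P   [eliminate ->]
= ~(~((P -> (~P | ~R)) -> S) | P) | P   [eliminate ->]
= ~(~(~(P -> (~P | ~R)) | S) | P) | P   [eliminate ->]
= ~(~(~(~P | ~P | ~R) | S) | P) | P   [eliminate ->]
= (~~(~(~P | ~P | ~R) | S) & ~P) | P   [De Morgan]
= ((~(~P | ~P | ~R) | S) & ~P) | P   [double negation]
= (((~~P & ~~P & ~~R) | S) & ~P) | P   [De Morgan]
= (((P & ~~P & ~~R) | S) & ~P) | P   [double negation]
= (((P & P & ~~R) | S) & ~P) | P   [double negation]
= (((P & P & R) | S) & ~P) | P   [double negation]
= (P & P & R & ~P) | (S & ~P) | P   [distribute & over |]
= (S & ~P) | P   [simplify]

(S & ~P) | P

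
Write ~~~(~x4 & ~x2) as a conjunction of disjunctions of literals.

~~~(~x4 & ~x2)
⇔ ~(~x4 & ~x2)   (double negation)
⇔ ~~x4 | ~~x2   (De Morgan)
⇔ x4 | ~~x2   (double negation)
⇔ x4 | x2   (double negation)

x4 | x2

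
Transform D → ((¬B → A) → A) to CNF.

D → ((¬B → A) → A)
≡ ¬D ∨ ((¬B → A) → A)
≡ ¬D ∨ ¬(¬B → A) ∨ A
≡ ¬D ∨ ¬(¬¬B ∨ A) ∨ A
≡ ¬D ∨ ¬¬¬B ∧ ¬A ∨ A
≡ ¬D ∨ ¬B ∧ ¬A ∨ A
≡ (¬D ∨ ¬B ∨ A) ∧ (¬D ∨ ¬A ∨ A)
≡ ¬D ∨ ¬B ∨ A

¬D ∨ ¬B ∨ A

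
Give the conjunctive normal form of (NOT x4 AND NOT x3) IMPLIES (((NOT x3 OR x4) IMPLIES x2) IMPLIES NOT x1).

(NOT x4 AND NOT x3) IMPLIES (((NOT x3 OR x4) IMPLIES x2) IMPLIES NOT x1)
⇔ NOT (NOT x4 AND NOT x3) OR (((NOT x3 OR x4) IMPLIES x2) IMPLIES NOT x1)   [eliminate IMPLIES]
⇔ NOT (NOT x4 AND NOT x3) OR NOT ((NOT x3 OR x4) IMPLIES x2) OR NOT x1   [eliminate IMPLIES]
⇔ NOT (NOT x4 AND NOT x3) OR NOT (NOT (NOT x3 OR x4) OR x2) OR NOT x1   [eliminate IMPLIES]
⇔ NOT NOT x4 OR NOT NOT x3 OR NOT (NOT (NOT x3 OR x4) OR x2) OR NOT x1   [De Morgan]
⇔ x4 OR NOT NOT x3 OR NOT (NOT (NOT x3 OR x4) OR x2) OR NOT x1   [double negation]
⇔ x4 OR x3 OR NOT (NOT (NOT x3 OR x4) OR x2) OR NOT x1   [double negation]
⇔ x4 OR x3 OR (NOT NOT (NOT x3 OR x4) AND NOT x2) OR NOT x1   [De Morgan]
⇔ x4 OR x3 OR ((NOT x3 OR x4) AND NOT x2) OR NOT x1   [double negation]
⇔ (x4 OR x3 OR NOT x3 OR x4 OR NOT x1) AND (x4 OR x3 OR NOT x2 OR NOT x1)   [distribute OR over AND]
⇔ x4 OR x3 OR NOT x2 OR NOT x1   [simplify]

x4 OR x3 OR NOT x2 OR NOT x1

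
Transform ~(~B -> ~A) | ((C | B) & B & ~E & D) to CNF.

(~B | ~E) & (~B | D) & (A | B) & (A | ~E) & (A | D)

~(~B -> ~A) | ((C | B) & B & ~E & D)
= ~(~~B | ~A) | ((C | B) & B & ~E & D)
= (~~~B & ~~A) | ((C | B) & B & ~E & D)
= (~B & ~~A) | ((C | B) & B & ~E & D)
= (~B & A) | ((C | B) & B & ~E & D)
= (~B | C | B) & (~B | B) & (~B | ~E) & (~B | D) & (A | C | B) & (A | B) & (A | ~E) & (A | D)
= (~B | ~E) & (~B | D) & (A | B) & (A | ~E) & (A | D)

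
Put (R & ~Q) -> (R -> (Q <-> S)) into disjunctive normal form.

~R | Q | (~Q & ~S)

(R & ~Q) -> (R -> (Q <-> S))
⇔ ~(R & ~Q) | (R -> (Q <-> S))   — eliminate ->
⇔ ~(R & ~Q) | ~R | (Q <-> S)   — eliminate ->
⇔ ~(R & ~Q) | ~R | ((Q -> S) & (S -> Q))   — eliminate <->
⇔ ~(R & ~Q) | ~R | ((~Q | S) & (S -> Q))   — eliminate ->
⇔ ~(R & ~Q) | ~R | ((~Q | S) & (~S | Q))   — eliminate ->
⇔ ~R | ~~Q | ~R | ((~Q | S) & (~S | Q))   — De Morgan
⇔ ~R | Q | ~R | ((~Q | S) & (~S | Q))   — double negation
⇔ ~R | Q | ~R | (~Q & ~S) | (~Q & Q) | (S & ~S) | (S & Q)   — distribute & over |
⇔ ~R | Q | (~Q & ~S)   — simplify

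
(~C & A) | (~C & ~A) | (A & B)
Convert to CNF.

(~C & A) | (~C & ~A) | (A & B)
⇔ (~C | ~C | A) & (~C | ~C | B) & (~C | ~A | A) & (~C | ~A | B) & (A | ~C | A) & (A | ~C | B) & (A | ~A | A) & (A | ~A | B)   [distribute | over &]
⇔ (~C | A) & (~C | B)   [simplify]

(~C | A) & (~C | B)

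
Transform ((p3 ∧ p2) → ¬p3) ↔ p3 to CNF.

((p3 ∧ p2) → ¬p3) ↔ p3
⇔ (((p3 ∧ p2) → ¬p3) → p3) ∧ (p3 → ((p3 ∧ p2) → ¬p3))   (eliminate ↔)
⇔ (¬((p3 ∧ p2) → ¬p3) ∨ p3) ∧ (p3 → ((p3 ∧ p2) → ¬p3))   (eliminate →)
⇔ (¬(¬(p3 ∧ p2) ∨ ¬p3) ∨ p3) ∧ (p3 → ((p3 ∧ p2) → ¬p3))   (eliminate →)
⇔ (¬(¬(p3 ∧ p2) ∨ ¬p3) ∨ p3) ∧ (¬p3 ∨ ((p3 ∧ p2) → ¬p3))   (eliminate →)
⇔ (¬(¬(p3 ∧ p2) ∨ ¬p3) ∨ p3) ∧ (¬p3 ∨ ¬(p3 ∧ p2) ∨ ¬p3)   (eliminate →)
⇔ ((¬¬(p3 ∧ p2) ∧ ¬¬p3) ∨ p3) ∧ (¬p3 ∨ ¬(p3 ∧ p2) ∨ ¬p3)   (De Morgan)
⇔ ((p3 ∧ p2 ∧ ¬¬p3) ∨ p3) ∧ (¬p3 ∨ ¬(p3 ∧ p2) ∨ ¬p3)   (double negation)
⇔ ((p3 ∧ p2 ∧ p3) ∨ p3) ∧ (¬p3 ∨ ¬(p3 ∧ p2) ∨ ¬p3)   (double negation)
⇔ ((p3 ∧ p2 ∧ p3) ∨ p3) ∧ (¬p3 ∨ ¬p3 ∨ ¬p2 ∨ ¬p3)   (De Morgan)
⇔ (p3 ∨ p3) ∧ (p2 ∨ p3) ∧ (p3 ∨ p3) ∧ (¬p3 ∨ ¬p3 ∨ ¬p2 ∨ ¬p3)   (distribute ∨ over ∧)
⇔ p3 ∧ (¬p3 ∨ ¬p2)   (simplify)

p3 ∧ (¬p3 ∨ ¬p2)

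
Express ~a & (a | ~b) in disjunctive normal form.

~a & ~b

~a & (a | ~b)
= (~a & a) | (~a & ~b)
= ~a & ~b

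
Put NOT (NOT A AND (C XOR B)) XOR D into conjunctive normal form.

NOT (NOT A AND (C XOR B)) XOR D
≡ (NOT (NOT A AND (C XOR B)) OR D) AND NOT (NOT (NOT A AND (C XOR B)) AND D)   [expand XOR]
≡ (NOT (NOT A AND (C OR B) AND NOT (C AND B)) OR D) AND NOT (NOT (NOT A AND (C XOR B)) AND D)   [expand XOR]
≡ (NOT (NOT A AND (C OR B) AND NOT (C AND B)) OR D) AND NOT (NOT (NOT A AND (C OR B) AND NOT (C AND B)) AND D)   [expand XOR]
≡ (NOT NOT A OR NOT (C OR B) OR NOT NOT (C AND B) OR D) AND NOT (NOT (NOT A AND (C OR B) AND NOT (C AND B)) AND D)   [De Morgan]
≡ (A OR NOT (C OR B) OR NOT NOT (C AND B) OR D) AND NOT (NOT (NOT A AND (C OR B) AND NOT (C AND B)) AND D)   [double negation]
≡ (A OR (NOT C AND NOT B) OR NOT NOT (C AND B) OR D) AND NOT (NOT (NOT A AND (C OR B) AND NOT (C AND B)) AND D)   [De Morgan]
≡ (A OR (NOT C AND NOT B) OR (C AND B) OR D) AND NOT (NOT (NOT A AND (C OR B) AND NOT (C AND B)) AND D)   [double negation]
≡ (A OR (NOT C AND NOT B) OR (C AND B) OR D) AND (NOT NOT (NOT A AND (C OR B) AND NOT (C AND B)) OR NOT D)   [De Morgan]
≡ (A OR (NOT C AND NOT B) OR (C AND B) OR D) AND ((NOT A AND (C OR B) AND NOT (C AND B)) OR NOT D)   [double negation]
≡ (A OR (NOT C AND NOT B) OR (C AND B) OR D) AND ((NOT A AND (C OR B) AND (NOT C OR NOT B)) OR NOT D)   [De Morgan]
≡ (A OR NOT C OR C OR D) AND (A OR NOT C OR B OR D) AND (A OR NOT B OR C OR D) AND (A OR NOT B OR B OR D) AND (NOT A OR NOT D) AND (C OR B OR NOT D) AND (NOT C OR NOT B OR NOT D)   [distribute OR over AND]
≡ (A OR NOT C OR B OR D) AND (A OR NOT B OR C OR D) AND (NOT A OR NOT D) AND (C OR B OR NOT D) AND (NOT C OR NOT B OR NOT D)   [simplify]

(A OR NOT C OR B OR D) AND (A OR NOT B OR C OR D) AND (NOT A OR NOT D) AND (C OR B OR NOT D) AND (NOT C OR NOT B OR NOT D)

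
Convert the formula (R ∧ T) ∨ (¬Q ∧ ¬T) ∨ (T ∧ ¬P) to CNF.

(R ∨ ¬Q ∨ ¬P) ∧ (R ∨ ¬T ∨ ¬P) ∧ (T ∨ ¬Q)

(R ∧ T) ∨ (¬Q ∧ ¬T) ∨ (T ∧ ¬P)
≡ (R ∨ ¬Q ∨ T) ∧ (R ∨ ¬Q ∨ ¬P) ∧ (R ∨ ¬T ∨ T) ∧ (R ∨ ¬T ∨ ¬P) ∧ (T ∨ ¬Q ∨ T) ∧ (T ∨ ¬Q ∨ ¬P) ∧ (T ∨ ¬T ∨ T) ∧ (T ∨ ¬T ∨ ¬P)   [distribute ∨ over ∧]
≡ (R ∨ ¬Q ∨ ¬P) ∧ (R ∨ ¬T ∨ ¬P) ∧ (T ∨ ¬Q)   [simplify]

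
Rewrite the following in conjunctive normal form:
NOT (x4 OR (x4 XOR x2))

NOT x4 AND (NOT x2 OR x4)

NOT (x4 OR (x4 XOR x2))
⇔ NOT (x4 OR ((x4 OR x2) AND NOT (x4 AND x2)))   (expand XOR)
⇔ NOT x4 AND NOT ((x4 OR x2) AND NOT (x4 AND x2))   (De Morgan)
⇔ NOT x4 AND (NOT (x4 OR x2) OR NOT NOT (x4 AND x2))   (De Morgan)
⇔ NOT x4 AND ((NOT x4 AND NOT x2) OR NOT NOT (x4 AND x2))   (De Morgan)
⇔ NOT x4 AND ((NOT x4 AND NOT x2) OR (x4 AND x2))   (double negation)
⇔ NOT x4 AND (NOT x4 OR x4) AND (NOT x4 OR x2) AND (NOT x2 OR x4) AND (NOT x2 OR x2)   (distribute OR over AND)
⇔ NOT x4 AND (NOT x2 OR x4)   (simplify)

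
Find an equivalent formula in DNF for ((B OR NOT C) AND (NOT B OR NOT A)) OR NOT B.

((B OR NOT C) AND (NOT B OR NOT A)) OR NOT B
= (B AND NOT B) OR (B AND NOT A) OR (NOT C AND NOT B) OR (NOT C AND NOT A) OR NOT B   [distribute AND over OR]
= (B AND NOT A) OR (NOT C AND NOT A) OR NOT B   [simplify]

(B AND NOT A) OR (NOT C AND NOT A) OR NOT B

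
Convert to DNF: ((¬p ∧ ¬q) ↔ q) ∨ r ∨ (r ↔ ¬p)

(p ∧ ¬q) ∨ r ∨ (¬r ∧ p)

((¬p ∧ ¬q) ↔ q) ∨ r ∨ (r ↔ ¬p)
⇔ (((¬p ∧ ¬q) → q) ∧ (q → (¬p ∧ ¬q))) ∨ r ∨ (r ↔ ¬p)   (eliminate ↔)
⇔ ((¬(¬p ∧ ¬q) ∨ q) ∧ (q → (¬p ∧ ¬q))) ∨ r ∨ (r ↔ ¬p)   (eliminate →)
⇔ ((¬(¬p ∧ ¬q) ∨ q) ∧ (¬q ∨ (¬p ∧ ¬q))) ∨ r ∨ (r ↔ ¬p)   (eliminate →)
⇔ ((¬(¬p ∧ ¬q) ∨ q) ∧ (¬q ∨ (¬p ∧ ¬q))) ∨ r ∨ ((r → ¬p) ∧ (¬p → r))   (eliminate ↔)
⇔ ((¬(¬p ∧ ¬q) ∨ q) ∧ (¬q ∨ (¬p ∧ ¬q))) ∨ r ∨ ((¬r ∨ ¬p) ∧ (¬p → r))   (eliminate →)
⇔ ((¬(¬p ∧ ¬q) ∨ q) ∧ (¬q ∨ (¬p ∧ ¬q))) ∨ r ∨ ((¬r ∨ ¬p) ∧ (¬¬p ∨ r))   (eliminate →)
⇔ ((¬¬p ∨ ¬¬q ∨ q) ∧ (¬q ∨ (¬p ∧ ¬q))) ∨ r ∨ ((¬r ∨ ¬p) ∧ (¬¬p ∨ r))   (De Morgan)
⇔ ((p ∨ ¬¬q ∨ q) ∧ (¬q ∨ (¬p ∧ ¬q))) ∨ r ∨ ((¬r ∨ ¬p) ∧ (¬¬p ∨ r))   (double negation)
⇔ ((p ∨ q ∨ q) ∧ (¬q ∨ (¬p ∧ ¬q))) ∨ r ∨ ((¬r ∨ ¬p) ∧ (¬¬p ∨ r))   (double negation)
⇔ ((p ∨ q ∨ q) ∧ (¬q ∨ (¬p ∧ ¬q))) ∨ r ∨ ((¬r ∨ ¬p) ∧ (p ∨ r))   (double negation)
⇔ (p ∧ ¬q) ∨ (p ∧ ¬p ∧ ¬q) ∨ (q ∧ ¬q) ∨ (q ∧ ¬p ∧ ¬q) ∨ (q ∧ ¬q) ∨ (q ∧ ¬p ∧ ¬q) ∨ r ∨ (¬r ∧ p) ∨ (¬r ∧ r) ∨ (¬p ∧ p) ∨ (¬p ∧ r)   (distribute ∧ over ∨)
⇔ (p ∧ ¬q) ∨ r ∨ (¬r ∧ p)   (simplify)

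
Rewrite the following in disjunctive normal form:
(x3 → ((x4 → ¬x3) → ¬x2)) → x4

(x3 → ((x4 → ¬x3) → ¬x2)) → x4
≡ ¬(x3 → ((x4 → ¬x3) → ¬x2)) ∨ x4   [eliminate →]
≡ ¬(¬x3 ∨ ((x4 → ¬x3) → ¬x2)) ∨ x4   [eliminate →]
≡ ¬(¬x3 ∨ ¬(x4 → ¬x3) ∨ ¬x2) ∨ x4   [eliminate →]
≡ ¬(¬x3 ∨ ¬(¬x4 ∨ ¬x3) ∨ ¬x2) ∨ x4   [eliminate →]
≡ (¬¬x3 ∧ ¬¬(¬x4 ∨ ¬x3) ∧ ¬¬x2) ∨ x4   [De Morgan]
≡ (x3 ∧ ¬¬(¬x4 ∨ ¬x3) ∧ ¬¬x2) ∨ x4   [double negation]
≡ (x3 ∧ (¬x4 ∨ ¬x3) ∧ ¬¬x2) ∨ x4   [double negation]
≡ (x3 ∧ (¬x4 ∨ ¬x3) ∧ x2) ∨ x4   [double negation]
≡ (x3 ∧ ¬x4 ∧ x2) ∨ (x3 ∧ ¬x3 ∧ x2) ∨ x4   [distribute ∧ over ∨]
≡ (x3 ∧ ¬x4 ∧ x2) ∨ x4   [simplify]

(x3 ∧ ¬x4 ∧ x2) ∨ x4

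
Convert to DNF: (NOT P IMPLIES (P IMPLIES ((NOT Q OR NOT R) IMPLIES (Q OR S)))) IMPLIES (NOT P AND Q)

NOT P AND Q

(NOT P IMPLIES (P IMPLIES ((NOT Q OR NOT R) IMPLIES (Q OR S)))) IMPLIES (NOT P AND Q)
≡ NOT (NOT P IMPLIES (P IMPLIES ((NOT Q OR NOT R) IMPLIES (Q OR S)))) OR (NOT P AND Q)   — eliminate IMPLIES
≡ NOT (NOT NOT P OR (P IMPLIES ((NOT Q OR NOT R) IMPLIES (Q OR S)))) OR (NOT P AND Q)   — eliminate IMPLIES
≡ NOT (NOT NOT P OR NOT P OR ((NOT Q OR NOT R) IMPLIES (Q OR S))) OR (NOT P AND Q)   — eliminate IMPLIES
≡ NOT (NOT NOT P OR NOT P OR NOT (NOT Q OR NOT R) OR Q OR S) OR (NOT P AND Q)   — eliminate IMPLIES
≡ (NOT NOT NOT P AND NOT NOT P AND NOT NOT (NOT Q OR NOT R) AND NOT Q AND NOT S) OR (NOT P AND Q)   — De Morgan
≡ (NOT P AND NOT NOT P AND NOT NOT (NOT Q OR NOT R) AND NOT Q AND NOT S) OR (NOT P AND Q)   — double negation
≡ (NOT P AND P AND NOT NOT (NOT Q OR NOT R) AND NOT Q AND NOT S) OR (NOT P AND Q)   — double negation
≡ (NOT P AND P AND (NOT Q OR NOT R) AND NOT Q AND NOT S) OR (NOT P AND Q)   — double negation
≡ (NOT P AND P AND NOT Q AND NOT Q AND NOT S) OR (NOT P AND P AND NOT R AND NOT Q AND NOT S) OR (NOT P AND Q)   — distribute AND over OR
≡ NOT P AND Q   — simplify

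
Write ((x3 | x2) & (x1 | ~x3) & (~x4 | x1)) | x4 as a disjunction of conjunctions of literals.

((x3 | x2) & (x1 | ~x3) & (~x4 | x1)) | x4
≡ (x3 & x1 & ~x4) | (x3 & x1 & x1) | (x3 & ~x3 & ~x4) | (x3 & ~x3 & x1) | (x2 & x1 & ~x4) | (x2 & x1 & x1) | (x2 & ~x3 & ~x4) | (x2 & ~x3 & x1) | x4   — distribute & over |
≡ (x3 & x1) | (x2 & x1) | (x2 & ~x3 & ~x4) | x4   — simplify

(x3 & x1) | (x2 & x1) | (x2 & ~x3 & ~x4) | x4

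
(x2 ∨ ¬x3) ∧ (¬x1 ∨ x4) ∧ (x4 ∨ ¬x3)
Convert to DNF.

(x2 ∧ x4) ∨ (¬x3 ∧ ¬x1) ∨ (¬x3 ∧ x4)

(x2 ∨ ¬x3) ∧ (¬x1 ∨ x4) ∧ (x4 ∨ ¬x3)
⇔ (x2 ∧ ¬x1 ∧ x4) ∨ (x2 ∧ ¬x1 ∧ ¬x3) ∨ (x2 ∧ x4 ∧ x4) ∨ (x2 ∧ x4 ∧ ¬x3) ∨ (¬x3 ∧ ¬x1 ∧ x4) ∨ (¬x3 ∧ ¬x1 ∧ ¬x3) ∨ (¬x3 ∧ x4 ∧ x4) ∨ (¬x3 ∧ x4 ∧ ¬x3)
⇔ (x2 ∧ x4) ∨ (¬x3 ∧ ¬x1) ∨ (¬x3 ∧ x4)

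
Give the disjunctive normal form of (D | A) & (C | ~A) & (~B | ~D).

(D | A) & (C | ~A) & (~B | ~D)
≡ (D & C & ~B) | (D & C & ~D) | (D & ~A & ~B) | (D & ~A & ~D) | (A & C & ~B) | (A & C & ~D) | (A & ~A & ~B) | (A & ~A & ~D)   [distribute & over |]
≡ (D & C & ~B) | (D & ~A & ~B) | (A & C & ~B) | (A & C & ~D)   [simplify]

(D & C & ~B) | (D & ~A & ~B) | (A & C & ~B) | (A & C & ~D)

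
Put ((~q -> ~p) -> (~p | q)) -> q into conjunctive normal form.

((~q -> ~p) -> (~p | q)) -> q
⇔ ~((~q -> ~p) -> (~p | q)) | q   [eliminate ->]
⇔ ~(~(~q -> ~p) | ~p | q) | q   [eliminate ->]
⇔ ~(~(~~q | ~p) | ~p | q) | q   [eliminate ->]
⇔ (~~(~~q | ~p) & ~~p & ~q) | q   [De Morgan]
⇔ ((~~q | ~p) & ~~p & ~q) | q   [double negation]
⇔ ((q | ~p) & ~~p & ~q) | q   [double negation]
⇔ ((q | ~p) & p & ~q) | q   [double negation]
⇔ (q | ~p | q) & (p | q) & (~q | q)   [distribute | over &]
⇔ (q | ~p) & (p | q)   [simplify]

(q | ~p) & (p | q)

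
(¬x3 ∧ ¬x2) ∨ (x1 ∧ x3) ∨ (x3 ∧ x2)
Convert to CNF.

(¬x3 ∨ x1 ∨ x2) ∧ (¬x2 ∨ x3)

(¬x3 ∧ ¬x2) ∨ (x1 ∧ x3) ∨ (x3 ∧ x2)
≡ (¬x3 ∨ x1 ∨ x3) ∧ (¬x3 ∨ x1 ∨ x2) ∧ (¬x3 ∨ x3 ∨ x3) ∧ (¬x3 ∨ x3 ∨ x2) ∧ (¬x2 ∨ x1 ∨ x3) ∧ (¬x2 ∨ x1 ∨ x2) ∧ (¬x2 ∨ x3 ∨ x3) ∧ (¬x2 ∨ x3 ∨ x2)   (distribute ∨ over ∧)
≡ (¬x3 ∨ x1 ∨ x2) ∧ (¬x2 ∨ x3)   (simplify)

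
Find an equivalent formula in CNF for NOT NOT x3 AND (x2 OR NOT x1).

x3 AND (x2 OR NOT x1)

NOT NOT x3 AND (x2 OR NOT x1)
≡ x3 AND (x2 OR NOT x1)   [double negation]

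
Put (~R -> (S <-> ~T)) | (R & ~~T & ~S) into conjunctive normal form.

(R | ~S | ~T) & (R | T | S)

(~R -> (S <-> ~T)) | (R & ~~T & ~S)
≡ ~~R | (S <-> ~T) | (R & ~~T & ~S)   — eliminate ->
≡ ~~R | ((S -> ~T) & (~T -> S)) | (R & ~~T & ~S)   — eliminate <->
≡ ~~R | ((~S | ~T) & (~T -> S)) | (R & ~~T & ~S)   — eliminate ->
≡ ~~R | ((~S | ~T) & (~~T | S)) | (R & ~~T & ~S)   — eliminate ->
≡ R | ((~S | ~T) & (~~T | S)) | (R & ~~T & ~S)   — double negation
≡ R | ((~S | ~T) & (T | S)) | (R & ~~T & ~S)   — double negation
≡ R | ((~S | ~T) & (T | S)) | (R & T & ~S)   — double negation
≡ (R | ~S | ~T | R) & (R | ~S | ~T | T) & (R | ~S | ~T | ~S) & (R | T | S | R) & (R | T | S | T) & (R | T | S | ~S)   — distribute | over &
≡ (R | ~S | ~T) & (R | T | S)   — simplify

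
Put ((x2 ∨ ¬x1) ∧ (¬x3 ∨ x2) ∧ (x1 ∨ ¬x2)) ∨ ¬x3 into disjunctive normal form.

((x2 ∨ ¬x1) ∧ (¬x3 ∨ x2) ∧ (x1 ∨ ¬x2)) ∨ ¬x3
≡ (x2 ∧ ¬x3 ∧ x1) ∨ (x2 ∧ ¬x3 ∧ ¬x2) ∨ (x2 ∧ x2 ∧ x1) ∨ (x2 ∧ x2 ∧ ¬x2) ∨ (¬x1 ∧ ¬x3 ∧ x1) ∨ (¬x1 ∧ ¬x3 ∧ ¬x2) ∨ (¬x1 ∧ x2 ∧ x1) ∨ (¬x1 ∧ x2 ∧ ¬x2) ∨ ¬x3   [distribute ∧ over ∨]
≡ (x2 ∧ x1) ∨ ¬x3   [simplify]

(x2 ∧ x1) ∨ ¬x3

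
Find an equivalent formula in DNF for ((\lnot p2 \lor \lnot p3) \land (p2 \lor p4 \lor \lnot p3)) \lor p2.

((\lnot p2 \lor \lnot p3) \land (p2 \lor p4 \lor \lnot p3)) \lor p2
≡ (\lnot p2 \land p2) \lor (\lnot p2 \land p4) \lor (\lnot p2 \land \lnot p3) \lor (\lnot p3 \land p2) \lor (\lnot p3 \land p4) \lor (\lnot p3 \land \lnot p3) \lor p2   — distribute \land over \lor
≡ (\lnot p2 \land p4) \lor \lnot p3 \lor p2   — simplify

(\lnot p2 \land p4) \lor \lnot p3 \lor p2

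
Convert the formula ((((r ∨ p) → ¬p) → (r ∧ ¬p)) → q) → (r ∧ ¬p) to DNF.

(p ∧ ¬q) ∨ (r ∧ ¬p)

((((r ∨ p) → ¬p) → (r ∧ ¬p)) → q) → (r ∧ ¬p)
≡ ¬((((r ∨ p) → ¬p) → (r ∧ ¬p)) → q) ∨ (r ∧ ¬p)   [eliminate →]
≡ ¬(¬(((r ∨ p) → ¬p) → (r ∧ ¬p)) ∨ q) ∨ (r ∧ ¬p)   [eliminate →]
≡ ¬(¬(¬((r ∨ p) → ¬p) ∨ (r ∧ ¬p)) ∨ q) ∨ (r ∧ ¬p)   [eliminate →]
≡ ¬(¬(¬(¬(r ∨ p) ∨ ¬p) ∨ (r ∧ ¬p)) ∨ q) ∨ (r ∧ ¬p)   [eliminate →]
≡ (¬¬(¬(¬(r ∨ p) ∨ ¬p) ∨ (r ∧ ¬p)) ∧ ¬q) ∨ (r ∧ ¬p)   [De Morgan]
≡ ((¬(¬(r ∨ p) ∨ ¬p) ∨ (r ∧ ¬p)) ∧ ¬q) ∨ (r ∧ ¬p)   [double negation]
≡ (((¬¬(r ∨ p) ∧ ¬¬p) ∨ (r ∧ ¬p)) ∧ ¬q) ∨ (r ∧ ¬p)   [De Morgan]
≡ ((((r ∨ p) ∧ ¬¬p) ∨ (r ∧ ¬p)) ∧ ¬q) ∨ (r ∧ ¬p)   [double negation]
≡ ((((r ∨ p) ∧ p) ∨ (r ∧ ¬p)) ∧ ¬q) ∨ (r ∧ ¬p)   [double negation]
≡ (r ∧ p ∧ ¬q) ∨ (p ∧ p ∧ ¬q) ∨ (r ∧ ¬p ∧ ¬q) ∨ (r ∧ ¬p)   [distribute ∧ over ∨]
≡ (p ∧ ¬q) ∨ (r ∧ ¬p)   [simplify]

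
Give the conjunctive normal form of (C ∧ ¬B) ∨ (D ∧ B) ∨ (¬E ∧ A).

(C ∨ D ∨ ¬E) ∧ (C ∨ D ∨ A) ∧ (C ∨ B ∨ ¬E) ∧ (C ∨ B ∨ A) ∧ (¬B ∨ D ∨ ¬E) ∧ (¬B ∨ D ∨ A)

(C ∧ ¬B) ∨ (D ∧ B) ∨ (¬E ∧ A)
≡ (C ∨ D ∨ ¬E) ∧ (C ∨ D ∨ A) ∧ (C ∨ B ∨ ¬E) ∧ (C ∨ B ∨ A) ∧ (¬B ∨ D ∨ ¬E) ∧ (¬B ∨ D ∨ A) ∧ (¬B ∨ B ∨ ¬E) ∧ (¬B ∨ B ∨ A)
≡ (C ∨ D ∨ ¬E) ∧ (C ∨ D ∨ A) ∧ (C ∨ B ∨ ¬E) ∧ (C ∨ B ∨ A) ∧ (¬B ∨ D ∨ ¬E) ∧ (¬B ∨ D ∨ A)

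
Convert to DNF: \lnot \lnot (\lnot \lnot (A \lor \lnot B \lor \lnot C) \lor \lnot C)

A \lor \lnot B \lor \lnot C

\lnot \lnot (\lnot \lnot (A \lor \lnot B \lor \lnot C) \lor \lnot C)
⇔ \lnot \lnot (A \lor \lnot B \lor \lnot C) \lor \lnot C   — double negation
⇔ A \lor \lnot B \lor \lnot C \lor \lnot C   — double negation
⇔ A \lor \lnot B \lor \lnot C   — simplify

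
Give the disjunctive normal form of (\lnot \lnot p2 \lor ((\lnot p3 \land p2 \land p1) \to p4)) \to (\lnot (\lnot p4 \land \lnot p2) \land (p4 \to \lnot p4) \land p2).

p2 \land \lnot p4

(\lnot \lnot p2 \lor ((\lnot p3 \land p2 \land p1) \to p4)) \to (\lnot (\lnot p4 \land \lnot p2) \land (p4 \to \lnot p4) \land p2)
= \lnot (\lnot \lnot p2 \lor ((\lnot p3 \land p2 \land p1) \to p4)) \lor (\lnot (\lnot p4 \land \lnot p2) \land (p4 \to \lnot p4) \land p2)   [eliminate \to]
= \lnot (\lnot \lnot p2 \lor \lnot (\lnot p3 \land p2 \land p1) \lor p4) \lor (\lnot (\lnot p4 \land \lnot p2) \land (p4 \to \lnot p4) \land p2)   [eliminate \to]
= \lnot (\lnot \lnot p2 \lor \lnot (\lnot p3 \land p2 \land p1) \lor p4) \lor (\lnot (\lnot p4 \land \lnot p2) \land (\lnot p4 \lor \lnot p4) \land p2)   [eliminate \to]
= (\lnot \lnot \lnot p2 \land \lnot \lnot (\lnot p3 \land p2 \land p1) \land \lnot p4) \lor (\lnot (\lnot p4 \land \lnot p2) \land (\lnot p4 \lor \lnot p4) \land p2)   [De Morgan]
= (\lnot p2 \land \lnot \lnot (\lnot p3 \land p2 \land p1) \land \lnot p4) \lor (\lnot (\lnot p4 \land \lnot p2) \land (\lnot p4 \lor \lnot p4) \land p2)   [double negation]
= (\lnot p2 \land \lnot p3 \land p2 \land p1 \land \lnot p4) \lor (\lnot (\lnot p4 \land \lnot p2) \land (\lnot p4 \lor \lnot p4) \land p2)   [double negation]
= (\lnot p2 \land \lnot p3 \land p2 \land p1 \land \lnot p4) \lor ((\lnot \lnot p4 \lor \lnot \lnot p2) \land (\lnot p4 \lor \lnot p4) \land p2)   [De Morgan]
= (\lnot p2 \land \lnot p3 \land p2 \land p1 \land \lnot p4) \lor ((p4 \lor \lnot \lnot p2) \land (\lnot p4 \lor \lnot p4) \land p2)   [double negation]
= (\lnot p2 \land \lnot p3 \land p2 \land p1 \land \lnot p4) \lor ((p4 \lor p2) \land (\lnot p4 \lor \lnot p4) \land p2)   [double negation]
= (\lnot p2 \land \lnot p3 \land p2 \land p1 \land \lnot p4) \lor (p4 \land \lnot p4 \land p2) \lor (p4 \land \lnot p4 \land p2) \lor (p2 \land \lnot p4 \land p2) \lor (p2 \land \lnot p4 \land p2)   [distribute \land over \lor]
= p2 \land \lnot p4   [simplify]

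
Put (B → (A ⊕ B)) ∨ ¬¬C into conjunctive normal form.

¬B ∨ ¬A ∨ C

(B → (A ⊕ B)) ∨ ¬¬C
= ¬B ∨ (A ⊕ B) ∨ ¬¬C   [eliminate →]
= ¬B ∨ ((A ∨ B) ∧ ¬(A ∧ B)) ∨ ¬¬C   [expand ⊕]
= ¬B ∨ ((A ∨ B) ∧ (¬A ∨ ¬B)) ∨ ¬¬C   [De Morgan]
= ¬B ∨ ((A ∨ B) ∧ (¬A ∨ ¬B)) ∨ C   [double negation]
= (¬B ∨ A ∨ B ∨ C) ∧ (¬B ∨ ¬A ∨ ¬B ∨ C)   [distribute ∨ over ∧]
= ¬B ∨ ¬A ∨ C   [simplify]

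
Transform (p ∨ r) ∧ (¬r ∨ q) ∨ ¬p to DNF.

p ∧ ¬r ∨ p ∧ q ∨ r ∧ q ∨ ¬p

(p ∨ r) ∧ (¬r ∨ q) ∨ ¬p
≡ p ∧ ¬r ∨ p ∧ q ∨ r ∧ ¬r ∨ r ∧ q ∨ ¬p   (distribute ∧ over ∨)
≡ p ∧ ¬r ∨ p ∧ q ∨ r ∧ q ∨ ¬p   (simplify)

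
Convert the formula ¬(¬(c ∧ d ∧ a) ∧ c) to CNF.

(d ∨ ¬c) ∧ (a ∨ ¬c)

¬(¬(c ∧ d ∧ a) ∧ c)
≡ ¬¬(c ∧ d ∧ a) ∨ ¬c   [De Morgan]
≡ (c ∧ d ∧ a) ∨ ¬c   [double negation]
≡ (c ∨ ¬c) ∧ (d ∨ ¬c) ∧ (a ∨ ¬c)   [distribute ∨ over ∧]
≡ (d ∨ ¬c) ∧ (a ∨ ¬c)   [simplify]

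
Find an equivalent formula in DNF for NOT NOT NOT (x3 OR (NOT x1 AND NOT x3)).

NOT NOT NOT (x3 OR (NOT x1 AND NOT x3))
= NOT (x3 OR (NOT x1 AND NOT x3))   [double negation]
= NOT x3 AND NOT (NOT x1 AND NOT x3)   [De Morgan]
= NOT x3 AND (NOT NOT x1 OR NOT NOT x3)   [De Morgan]
= NOT x3 AND (x1 OR NOT NOT x3)   [double negation]
= NOT x3 AND (x1 OR x3)   [double negation]
= (NOT x3 AND x1) OR (NOT x3 AND x3)   [distribute AND over OR]
= NOT x3 AND x1   [simplify]

NOT x3 AND x1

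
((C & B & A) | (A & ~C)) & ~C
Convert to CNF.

((C & B & A) | (A & ~C)) & ~C
= (C | A) & (C | ~C) & (B | A) & (B | ~C) & (A | A) & (A | ~C) & ~C   [distribute | over &]
= A & ~C   [simplify]

A & ~C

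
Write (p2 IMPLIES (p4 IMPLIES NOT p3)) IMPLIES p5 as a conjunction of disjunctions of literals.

(p2 OR p5) AND (p4 OR p5) AND (p3 OR p5)

(p2 IMPLIES (p4 IMPLIES NOT p3)) IMPLIES p5
= NOT (p2 IMPLIES (p4 IMPLIES NOT p3)) OR p5   (eliminate IMPLIES)
= NOT (NOT p2 OR (p4 IMPLIES NOT p3)) OR p5   (eliminate IMPLIES)
= NOT (NOT p2 OR NOT p4 OR NOT p3) OR p5   (eliminate IMPLIES)
= (NOT NOT p2 AND NOT NOT p4 AND NOT NOT p3) OR p5   (De Morgan)
= (p2 AND NOT NOT p4 AND NOT NOT p3) OR p5   (double negation)
= (p2 AND p4 AND NOT NOT p3) OR p5   (double negation)
= (p2 AND p4 AND p3) OR p5   (double negation)
= (p2 OR p5) AND (p4 OR p5) AND (p3 OR p5)   (distribute OR over AND)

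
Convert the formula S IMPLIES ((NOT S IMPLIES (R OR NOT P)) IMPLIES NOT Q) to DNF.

NOT S OR NOT Q

S IMPLIES ((NOT S IMPLIES (R OR NOT P)) IMPLIES NOT Q)
≡ NOT S OR ((NOT S IMPLIES (R OR NOT P)) IMPLIES NOT Q)   (eliminate IMPLIES)
≡ NOT S OR NOT (NOT S IMPLIES (R OR NOT P)) OR NOT Q   (eliminate IMPLIES)
≡ NOT S OR NOT (NOT NOT S OR R OR NOT P) OR NOT Q   (eliminate IMPLIES)
≡ NOT S OR (NOT NOT NOT S AND NOT R AND NOT NOT P) OR NOT Q   (De Morgan)
≡ NOT S OR (NOT S AND NOT R AND NOT NOT P) OR NOT Q   (double negation)
≡ NOT S OR (NOT S AND NOT R AND P) OR NOT Q   (double negation)
≡ NOT S OR NOT Q   (simplify)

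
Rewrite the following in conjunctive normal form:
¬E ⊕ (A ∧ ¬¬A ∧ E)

¬E ⊕ (A ∧ ¬¬A ∧ E)
≡ (¬E ∨ (A ∧ ¬¬A ∧ E)) ∧ ¬(¬E ∧ A ∧ ¬¬A ∧ E)   (expand ⊕)
≡ (¬E ∨ (A ∧ A ∧ E)) ∧ ¬(¬E ∧ A ∧ ¬¬A ∧ E)   (double negation)
≡ (¬E ∨ (A ∧ A ∧ E)) ∧ (¬¬E ∨ ¬A ∨ ¬¬¬A ∨ ¬E)   (De Morgan)
≡ (¬E ∨ (A ∧ A ∧ E)) ∧ (E ∨ ¬A ∨ ¬¬¬A ∨ ¬E)   (double negation)
≡ (¬E ∨ (A ∧ A ∧ E)) ∧ (E ∨ ¬A ∨ ¬A ∨ ¬E)   (double negation)
≡ (¬E ∨ A) ∧ (¬E ∨ A) ∧ (¬E ∨ E) ∧ (E ∨ ¬A ∨ ¬A ∨ ¬E)   (distribute ∨ over ∧)
≡ ¬E ∨ A   (simplify)

¬E ∨ A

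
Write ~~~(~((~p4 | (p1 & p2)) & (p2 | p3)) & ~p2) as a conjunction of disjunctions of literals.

(~p4 | p2) & (p2 | p3)

~~~(~((~p4 | (p1 & p2)) & (p2 | p3)) & ~p2)
= ~(~((~p4 | (p1 & p2)) & (p2 | p3)) & ~p2)   — double negation
= ~~((~p4 | (p1 & p2)) & (p2 | p3)) | ~~p2   — De Morgan
= ((~p4 | (p1 & p2)) & (p2 | p3)) | ~~p2   — double negation
= ((~p4 | (p1 & p2)) & (p2 | p3)) | p2   — double negation
= (~p4 | p1 | p2) & (~p4 | p2 | p2) & (p2 | p3 | p2)   — distribute | over &
= (~p4 | p2) & (p2 | p3)   — simplify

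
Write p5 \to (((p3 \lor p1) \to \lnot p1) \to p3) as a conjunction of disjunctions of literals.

\lnot p5 \lor p3 \lor p1

p5 \to (((p3 \lor p1) \to \lnot p1) \to p3)
≡ \lnot p5 \lor (((p3 \lor p1) \to \lnot p1) \to p3)   [eliminate \to]
≡ \lnot p5 \lor \lnot ((p3 \lor p1) \to \lnot p1) \lor p3   [eliminate \to]
≡ \lnot p5 \lor \lnot (\lnot (p3 \lor p1) \lor \lnot p1) \lor p3   [eliminate \to]
≡ \lnot p5 \lor (\lnot \lnot (p3 \lor p1) \land \lnot \lnot p1) \lor p3   [De Morgan]
≡ \lnot p5 \lor ((p3 \lor p1) \land \lnot \lnot p1) \lor p3   [double negation]
≡ \lnot p5 \lor ((p3 \lor p1) \land p1) \lor p3   [double negation]
≡ (\lnot p5 \lor p3 \lor p1 \lor p3) \land (\lnot p5 \lor p1 \lor p3)   [distribute \lor over \land]
≡ \lnot p5 \lor p3 \lor p1   [simplify]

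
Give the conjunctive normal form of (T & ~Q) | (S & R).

(T | S) & (T | R) & (~Q | S) & (~Q | R)

(T & ~Q) | (S & R)
≡ (T | S) & (T | R) & (~Q | S) & (~Q | R)   [distribute | over &]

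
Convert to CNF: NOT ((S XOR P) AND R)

(NOT S OR P OR NOT R) AND (NOT P OR S OR NOT R)

NOT ((S XOR P) AND R)
≡ NOT ((S OR P) AND NOT (S AND P) AND R)
≡ NOT (S OR P) OR NOT NOT (S AND P) OR NOT R
≡ (NOT S AND NOT P) OR NOT NOT (S AND P) OR NOT R
≡ (NOT S AND NOT P) OR (S AND P) OR NOT R
≡ (NOT S OR S OR NOT R) AND (NOT S OR P OR NOT R) AND (NOT P OR S OR NOT R) AND (NOT P OR P OR NOT R)
≡ (NOT S OR P OR NOT R) AND (NOT P OR S OR NOT R)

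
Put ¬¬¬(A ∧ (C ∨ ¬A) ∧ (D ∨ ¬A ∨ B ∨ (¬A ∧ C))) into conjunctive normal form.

¬¬¬(A ∧ (C ∨ ¬A) ∧ (D ∨ ¬A ∨ B ∨ (¬A ∧ C)))
≡ ¬(A ∧ (C ∨ ¬A) ∧ (D ∨ ¬A ∨ B ∨ (¬A ∧ C)))   (double negation)
≡ ¬A ∨ ¬(C ∨ ¬A) ∨ ¬(D ∨ ¬A ∨ B ∨ (¬A ∧ C))   (De Morgan)
≡ ¬A ∨ (¬C ∧ ¬¬A) ∨ ¬(D ∨ ¬A ∨ B ∨ (¬A ∧ C))   (De Morgan)
≡ ¬A ∨ (¬C ∧ A) ∨ ¬(D ∨ ¬A ∨ B ∨ (¬A ∧ C))   (double negation)
≡ ¬A ∨ (¬C ∧ A) ∨ (¬D ∧ ¬¬A ∧ ¬B ∧ ¬(¬A ∧ C))   (De Morgan)
≡ ¬A ∨ (¬C ∧ A) ∨ (¬D ∧ A ∧ ¬B ∧ ¬(¬A ∧ C))   (double negation)
≡ ¬A ∨ (¬C ∧ A) ∨ (¬D ∧ A ∧ ¬B ∧ (¬¬A ∨ ¬C))   (De Morgan)
≡ ¬A ∨ (¬C ∧ A) ∨ (¬D ∧ A ∧ ¬B ∧ (A ∨ ¬C))   (double negation)
≡ (¬A ∨ ¬C ∨ ¬D) ∧ (¬A ∨ ¬C ∨ A) ∧ (¬A ∨ ¬C ∨ ¬B) ∧ (¬A ∨ ¬C ∨ A ∨ ¬C) ∧ (¬A ∨ A ∨ ¬D) ∧ (¬A ∨ A ∨ A) ∧ (¬A ∨ A ∨ ¬B) ∧ (¬A ∨ A ∨ A ∨ ¬C)   (distribute ∨ over ∧)
≡ (¬A ∨ ¬C ∨ ¬D) ∧ (¬A ∨ ¬C ∨ ¬B)   (simplify)

(¬A ∨ ¬C ∨ ¬D) ∧ (¬A ∨ ¬C ∨ ¬B)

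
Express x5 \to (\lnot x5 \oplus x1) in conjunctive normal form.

\lnot x5 \lor x1

x5 \to (\lnot x5 \oplus x1)
≡ \lnot x5 \lor (\lnot x5 \oplus x1)   [eliminate \to]
≡ \lnot x5 \lor ((\lnot x5 \lor x1) \land \lnot (\lnot x5 \land x1))   [expand \oplus]
≡ \lnot x5 \lor ((\lnot x5 \lor x1) \land (\lnot \lnot x5 \lor \lnot x1))   [De Morgan]
≡ \lnot x5 \lor ((\lnot x5 \lor x1) \land (x5 \lor \lnot x1))   [double negation]
≡ (\lnot x5 \lor \lnot x5 \lor x1) \land (\lnot x5 \lor x5 \lor \lnot x1)   [distribute \lor over \land]
≡ \lnot x5 \lor x1   [simplify]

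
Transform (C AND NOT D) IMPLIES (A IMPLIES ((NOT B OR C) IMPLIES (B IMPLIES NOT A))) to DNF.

NOT C OR D OR NOT A OR NOT B

(C AND NOT D) IMPLIES (A IMPLIES ((NOT B OR C) IMPLIES (B IMPLIES NOT A)))
≡ NOT (C AND NOT D) OR (A IMPLIES ((NOT B OR C) IMPLIES (B IMPLIES NOT A)))   — eliminate IMPLIES
≡ NOT (C AND NOT D) OR NOT A OR ((NOT B OR C) IMPLIES (B IMPLIES NOT A))   — eliminate IMPLIES
≡ NOT (C AND NOT D) OR NOT A OR NOT (NOT B OR C) OR (B IMPLIES NOT A)   — eliminate IMPLIES
≡ NOT (C AND NOT D) OR NOT A OR NOT (NOT B OR C) OR NOT B OR NOT A   — eliminate IMPLIES
≡ NOT C OR NOT NOT D OR NOT A OR NOT (NOT B OR C) OR NOT B OR NOT A   — De Morgan
≡ NOT C OR D OR NOT A OR NOT (NOT B OR C) OR NOT B OR NOT A   — double negation
≡ NOT C OR D OR NOT A OR (NOT NOT B AND NOT C) OR NOT B OR NOT A   — De Morgan
≡ NOT C OR D OR NOT A OR (B AND NOT C) OR NOT B OR NOT A   — double negation
≡ NOT C OR D OR NOT A OR NOT B   — simplify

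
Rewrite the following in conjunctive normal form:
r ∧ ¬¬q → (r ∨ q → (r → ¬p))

r ∧ ¬¬q → (r ∨ q → (r → ¬p))
= ¬(r ∧ ¬¬q) ∨ (r ∨ q → (r → ¬p))   (eliminate →)
= ¬(r ∧ ¬¬q) ∨ ¬(r ∨ q) ∨ (r → ¬p)   (eliminate →)
= ¬(r ∧ ¬¬q) ∨ ¬(r ∨ q) ∨ ¬r ∨ ¬p   (eliminate →)
= ¬r ∨ ¬¬¬q ∨ ¬(r ∨ q) ∨ ¬r ∨ ¬p   (De Morgan)
= ¬r ∨ ¬q ∨ ¬(r ∨ q) ∨ ¬r ∨ ¬p   (double negation)
= ¬r ∨ ¬q ∨ ¬r ∧ ¬q ∨ ¬r ∨ ¬p   (De Morgan)
= (¬r ∨ ¬q ∨ ¬r ∨ ¬r ∨ ¬p) ∧ (¬r ∨ ¬q ∨ ¬q ∨ ¬r ∨ ¬p)   (distribute ∨ over ∧)
= ¬r ∨ ¬q ∨ ¬p   (simplify)

¬r ∨ ¬q ∨ ¬p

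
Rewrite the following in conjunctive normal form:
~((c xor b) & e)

~((c xor b) & e)
≡ ~((c | b) & ~(c & b) & e)   [expand xor]
≡ ~(c | b) | ~~(c & b) | ~e   [De Morgan]
≡ (~c & ~b) | ~~(c & b) | ~e   [De Morgan]
≡ (~c & ~b) | (c & b) | ~e   [double negation]
≡ (~c | c | ~e) & (~c | b | ~e) & (~b | c | ~e) & (~b | b | ~e)   [distribute | over &]
≡ (~c | b | ~e) & (~b | c | ~e)   [simplify]

(~c | b | ~e) & (~b | c | ~e)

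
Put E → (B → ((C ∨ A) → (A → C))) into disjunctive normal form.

E → (B → ((C ∨ A) → (A → C)))
⇔ ¬E ∨ (B → ((C ∨ A) → (A → C)))   — eliminate →
⇔ ¬E ∨ ¬B ∨ ((C ∨ A) → (A → C))   — eliminate →
⇔ ¬E ∨ ¬B ∨ ¬(C ∨ A) ∨ (A → C)   — eliminate →
⇔ ¬E ∨ ¬B ∨ ¬(C ∨ A) ∨ ¬A ∨ C   — eliminate →
⇔ ¬E ∨ ¬B ∨ (¬C ∧ ¬A) ∨ ¬A ∨ C   — De Morgan
⇔ ¬E ∨ ¬B ∨ ¬A ∨ C   — simplify

¬E ∨ ¬B ∨ ¬A ∨ C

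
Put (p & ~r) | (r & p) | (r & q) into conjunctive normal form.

(p & ~r) | (r & p) | (r & q)
⇔ (p | r | r) & (p | r | q) & (p | p | r) & (p | p | q) & (~r | r | r) & (~r | r | q) & (~r | p | r) & (~r | p | q)   — distribute | over &
⇔ (p | r) & (p | q)   — simplify

(p | r) & (p | q)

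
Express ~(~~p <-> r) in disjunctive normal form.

~(~~p <-> r)
≡ ~((~~p -> r) & (r -> ~~p))
≡ ~((~~~p | r) & (r -> ~~p))
≡ ~((~~~p | r) & (~r | ~~p))
≡ ~(~~~p | r) | ~(~r | ~~p)
≡ (~~~~p & ~r) | ~(~r | ~~p)
≡ (~~p & ~r) | ~(~r | ~~p)
≡ (p & ~r) | ~(~r | ~~p)
≡ (p & ~r) | (~~r & ~~~p)
≡ (p & ~r) | (r & ~~~p)
≡ (p & ~r) | (r & ~p)

(p & ~r) | (r & ~p)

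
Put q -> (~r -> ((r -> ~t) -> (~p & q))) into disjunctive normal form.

~q | r | (~p & q)

q -> (~r -> ((r -> ~t) -> (~p & q)))
≡ ~q | (~r -> ((r -> ~t) -> (~p & q)))   (eliminate ->)
≡ ~q | ~~r | ((r -> ~t) -> (~p & q))   (eliminate ->)
≡ ~q | ~~r | ~(r -> ~t) | (~p & q)   (eliminate ->)
≡ ~q | ~~r | ~(~r | ~t) | (~p & q)   (eliminate ->)
≡ ~q | r | ~(~r | ~t) | (~p & q)   (double negation)
≡ ~q | r | (~~r & ~~t) | (~p & q)   (De Morgan)
≡ ~q | r | (r & ~~t) | (~p & q)   (double negation)
≡ ~q | r | (r & t) | (~p & q)   (double negation)
≡ ~q | r | (~p & q)   (simplify)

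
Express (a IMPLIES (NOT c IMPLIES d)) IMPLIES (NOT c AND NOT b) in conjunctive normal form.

(a OR NOT b) AND NOT c AND (NOT d OR NOT b)

(a IMPLIES (NOT c IMPLIES d)) IMPLIES (NOT c AND NOT b)
⇔ NOT (a IMPLIES (NOT c IMPLIES d)) OR (NOT c AND NOT b)
⇔ NOT (NOT a OR (NOT c IMPLIES d)) OR (NOT c AND NOT b)
⇔ NOT (NOT a OR NOT NOT c OR d) OR (NOT c AND NOT b)
⇔ (NOT NOT a AND NOT NOT NOT c AND NOT d) OR (NOT c AND NOT b)
⇔ (a AND NOT NOT NOT c AND NOT d) OR (NOT c AND NOT b)
⇔ (a AND NOT c AND NOT d) OR (NOT c AND NOT b)
⇔ (a OR NOT c) AND (a OR NOT b) AND (NOT c OR NOT c) AND (NOT c OR NOT b) AND (NOT d OR NOT c) AND (NOT d OR NOT b)
⇔ (a OR NOT b) AND NOT c AND (NOT d OR NOT b)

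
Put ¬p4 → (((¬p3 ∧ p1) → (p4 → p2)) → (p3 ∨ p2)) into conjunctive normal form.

p4 ∨ p3 ∨ p2

¬p4 → (((¬p3 ∧ p1) → (p4 → p2)) → (p3 ∨ p2))
⇔ ¬¬p4 ∨ (((¬p3 ∧ p1) → (p4 → p2)) → (p3 ∨ p2))   [eliminate →]
⇔ ¬¬p4 ∨ ¬((¬p3 ∧ p1) → (p4 → p2)) ∨ p3 ∨ p2   [eliminate →]
⇔ ¬¬p4 ∨ ¬(¬(¬p3 ∧ p1) ∨ (p4 → p2)) ∨ p3 ∨ p2   [eliminate →]
⇔ ¬¬p4 ∨ ¬(¬(¬p3 ∧ p1) ∨ ¬p4 ∨ p2) ∨ p3 ∨ p2   [eliminate →]
⇔ p4 ∨ ¬(¬(¬p3 ∧ p1) ∨ ¬p4 ∨ p2) ∨ p3 ∨ p2   [double negation]
⇔ p4 ∨ (¬¬(¬p3 ∧ p1) ∧ ¬¬p4 ∧ ¬p2) ∨ p3 ∨ p2   [De Morgan]
⇔ p4 ∨ (¬p3 ∧ p1 ∧ ¬¬p4 ∧ ¬p2) ∨ p3 ∨ p2   [double negation]
⇔ p4 ∨ (¬p3 ∧ p1 ∧ p4 ∧ ¬p2) ∨ p3 ∨ p2   [double negation]
⇔ (p4 ∨ ¬p3 ∨ p3 ∨ p2) ∧ (p4 ∨ p1 ∨ p3 ∨ p2) ∧ (p4 ∨ p4 ∨ p3 ∨ p2) ∧ (p4 ∨ ¬p2 ∨ p3 ∨ p2)   [distribute ∨ over ∧]
⇔ p4 ∨ p3 ∨ p2   [simplify]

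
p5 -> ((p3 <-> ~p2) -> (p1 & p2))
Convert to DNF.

p5 -> ((p3 <-> ~p2) -> (p1 & p2))
≡ ~p5 | ((p3 <-> ~p2) -> (p1 & p2))   — eliminate ->
≡ ~p5 | ~(p3 <-> ~p2) | (p1 & p2)   — eliminate ->
≡ ~p5 | ~((p3 -> ~p2) & (~p2 -> p3)) | (p1 & p2)   — eliminate <->
≡ ~p5 | ~((~p3 | ~p2) & (~p2 -> p3)) | (p1 & p2)   — eliminate ->
≡ ~p5 | ~((~p3 | ~p2) & (~~p2 | p3)) | (p1 & p2)   — eliminate ->
≡ ~p5 | ~(~p3 | ~p2) | ~(~~p2 | p3) | (p1 & p2)   — De Morgan
≡ ~p5 | (~~p3 & ~~p2) | ~(~~p2 | p3) | (p1 & p2)   — De Morgan
≡ ~p5 | (p3 & ~~p2) | ~(~~p2 | p3) | (p1 & p2)   — double negation
≡ ~p5 | (p3 & p2) | ~(~~p2 | p3) | (p1 & p2)   — double negation
≡ ~p5 | (p3 & p2) | (~~~p2 & ~p3) | (p1 & p2)   — De Morgan
≡ ~p5 | (p3 & p2) | (~p2 & ~p3) | (p1 & p2)   — double negation

~p5 | (p3 & p2) | (~p2 & ~p3) | (p1 & p2)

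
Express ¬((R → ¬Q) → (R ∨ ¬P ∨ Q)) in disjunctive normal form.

¬((R → ¬Q) → (R ∨ ¬P ∨ Q))
⇔ ¬(¬(R → ¬Q) ∨ R ∨ ¬P ∨ Q)   — eliminate →
⇔ ¬(¬(¬R ∨ ¬Q) ∨ R ∨ ¬P ∨ Q)   — eliminate →
⇔ ¬¬(¬R ∨ ¬Q) ∧ ¬R ∧ ¬¬P ∧ ¬Q   — De Morgan
⇔ (¬R ∨ ¬Q) ∧ ¬R ∧ ¬¬P ∧ ¬Q   — double negation
⇔ (¬R ∨ ¬Q) ∧ ¬R ∧ P ∧ ¬Q   — double negation
⇔ (¬R ∧ ¬R ∧ P ∧ ¬Q) ∨ (¬Q ∧ ¬R ∧ P ∧ ¬Q)   — distribute ∧ over ∨
⇔ ¬R ∧ P ∧ ¬Q   — simplify

¬R ∧ P ∧ ¬Q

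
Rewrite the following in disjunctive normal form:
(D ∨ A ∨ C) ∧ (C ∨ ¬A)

(D ∨ A ∨ C) ∧ (C ∨ ¬A)
≡ (D ∧ C) ∨ (D ∧ ¬A) ∨ (A ∧ C) ∨ (A ∧ ¬A) ∨ (C ∧ C) ∨ (C ∧ ¬A)   — distribute ∧ over ∨
≡ (D ∧ ¬A) ∨ C   — simplify

(D ∧ ¬A) ∨ C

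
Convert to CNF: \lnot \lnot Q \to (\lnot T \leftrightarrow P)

\lnot \lnot Q \to (\lnot T \leftrightarrow P)
= \lnot \lnot \lnot Q \lor (\lnot T \leftrightarrow P)   [eliminate \to]
= \lnot \lnot \lnot Q \lor ((\lnot T \to P) \land (P \to \lnot T))   [eliminate \leftrightarrow]
= \lnot \lnot \lnot Q \lor ((\lnot \lnot T \lor P) \land (P \to \lnot T))   [eliminate \to]
= \lnot \lnot \lnot Q \lor ((\lnot \lnot T \lor P) \land (\lnot P \lor \lnot T))   [eliminate \to]
= \lnot Q \lor ((\lnot \lnot T \lor P) \land (\lnot P \lor \lnot T))   [double negation]
= \lnot Q \lor ((T \lor P) \land (\lnot P \lor \lnot T))   [double negation]
= (\lnot Q \lor T \lor P) \land (\lnot Q \lor \lnot P \lor \lnot T)   [distribute \lor over \land]

(\lnot Q \lor T \lor P) \land (\lnot Q \lor \lnot P \lor \lnot T)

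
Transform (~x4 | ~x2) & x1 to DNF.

(~x4 | ~x2) & x1
≡ (~x4 & x1) | (~x2 & x1)

(~x4 & x1) | (~x2 & x1)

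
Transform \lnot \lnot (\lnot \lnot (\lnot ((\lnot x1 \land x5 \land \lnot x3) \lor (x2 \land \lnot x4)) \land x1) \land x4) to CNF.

x1 \land x4

\lnot \lnot (\lnot \lnot (\lnot ((\lnot x1 \land x5 \land \lnot x3) \lor (x2 \land \lnot x4)) \land x1) \land x4)
≡ \lnot \lnot (\lnot ((\lnot x1 \land x5 \land \lnot x3) \lor (x2 \land \lnot x4)) \land x1) \land x4   [double negation]
≡ \lnot ((\lnot x1 \land x5 \land \lnot x3) \lor (x2 \land \lnot x4)) \land x1 \land x4   [double negation]
≡ \lnot (\lnot x1 \land x5 \land \lnot x3) \land \lnot (x2 \land \lnot x4) \land x1 \land x4   [De Morgan]
≡ (\lnot \lnot x1 \lor \lnot x5 \lor \lnot \lnot x3) \land \lnot (x2 \land \lnot x4) \land x1 \land x4   [De Morgan]
≡ (x1 \lor \lnot x5 \lor \lnot \lnot x3) \land \lnot (x2 \land \lnot x4) \land x1 \land x4   [double negation]
≡ (x1 \lor \lnot x5 \lor x3) \land \lnot (x2 \land \lnot x4) \land x1 \land x4   [double negation]
≡ (x1 \lor \lnot x5 \lor x3) \land (\lnot x2 \lor \lnot \lnot x4) \land x1 \land x4   [De Morgan]
≡ (x1 \lor \lnot x5 \lor x3) \land (\lnot x2 \lor x4) \land x1 \land x4   [double negation]
≡ x1 \land x4   [simplify]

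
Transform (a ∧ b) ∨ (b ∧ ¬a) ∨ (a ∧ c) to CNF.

(a ∧ b) ∨ (b ∧ ¬a) ∨ (a ∧ c)
⇔ (a ∨ b ∨ a) ∧ (a ∨ b ∨ c) ∧ (a ∨ ¬a ∨ a) ∧ (a ∨ ¬a ∨ c) ∧ (b ∨ b ∨ a) ∧ (b ∨ b ∨ c) ∧ (b ∨ ¬a ∨ a) ∧ (b ∨ ¬a ∨ c)   [distribute ∨ over ∧]
⇔ (a ∨ b) ∧ (b ∨ c)   [simplify]

(a ∨ b) ∧ (b ∨ c)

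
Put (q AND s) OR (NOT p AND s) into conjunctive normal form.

(q AND s) OR (NOT p AND s)
= (q OR NOT p) AND (q OR s) AND (s OR NOT p) AND (s OR s)   — distribute OR over AND
= (q OR NOT p) AND s   — simplify

(q OR NOT p) AND s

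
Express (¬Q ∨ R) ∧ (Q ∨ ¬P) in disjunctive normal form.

(¬Q ∧ ¬P) ∨ (R ∧ Q) ∨ (R ∧ ¬P)

(¬Q ∨ R) ∧ (Q ∨ ¬P)
≡ (¬Q ∧ Q) ∨ (¬Q ∧ ¬P) ∨ (R ∧ Q) ∨ (R ∧ ¬P)   [distribute ∧ over ∨]
≡ (¬Q ∧ ¬P) ∨ (R ∧ Q) ∨ (R ∧ ¬P)   [simplify]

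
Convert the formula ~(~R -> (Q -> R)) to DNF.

~(~R -> (Q -> R))
⇔ ~(~~R | (Q -> R))   [eliminate ->]
⇔ ~(~~R | ~Q | R)   [eliminate ->]
⇔ ~~~R & ~~Q & ~R   [De Morgan]
⇔ ~R & ~~Q & ~R   [double negation]
⇔ ~R & Q & ~R   [double negation]
⇔ ~R & Q   [simplify]

~R & Q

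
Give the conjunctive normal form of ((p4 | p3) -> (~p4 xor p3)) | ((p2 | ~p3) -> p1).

(~p4 | p3 | p1) & (~p3 | p4 | ~p2 | p1)

((p4 | p3) -> (~p4 xor p3)) | ((p2 | ~p3) -> p1)
⇔ ~(p4 | p3) | (~p4 xor p3) | ((p2 | ~p3) -> p1)   — eliminate ->
⇔ ~(p4 | p3) | ((~p4 | p3) & ~(~p4 & p3)) | ((p2 | ~p3) -> p1)   — expand xor
⇔ ~(p4 | p3) | ((~p4 | p3) & ~(~p4 & p3)) | ~(p2 | ~p3) | p1   — eliminate ->
⇔ (~p4 & ~p3) | ((~p4 | p3) & ~(~p4 & p3)) | ~(p2 | ~p3) | p1   — De Morgan
⇔ (~p4 & ~p3) | ((~p4 | p3) & (~~p4 | ~p3)) | ~(p2 | ~p3) | p1   — De Morgan
⇔ (~p4 & ~p3) | ((~p4 | p3) & (p4 | ~p3)) | ~(p2 | ~p3) | p1   — double negation
⇔ (~p4 & ~p3) | ((~p4 | p3) & (p4 | ~p3)) | (~p2 & ~~p3) | p1   — De Morgan
⇔ (~p4 & ~p3) | ((~p4 | p3) & (p4 | ~p3)) | (~p2 & p3) | p1   — double negation
⇔ (~p4 | ~p4 | p3 | ~p2 | p1) & (~p4 | ~p4 | p3 | p3 | p1) & (~p4 | p4 | ~p3 | ~p2 | p1) & (~p4 | p4 | ~p3 | p3 | p1) & (~p3 | ~p4 | p3 | ~p2 | p1) & (~p3 | ~p4 | p3 | p3 | p1) & (~p3 | p4 | ~p3 | ~p2 | p1) & (~p3 | p4 | ~p3 | p3 | p1)   — distribute | over &
⇔ (~p4 | p3 | p1) & (~p3 | p4 | ~p2 | p1)   — simplify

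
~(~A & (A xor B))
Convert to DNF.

A | (~A & ~B)

~(~A & (A xor B))
≡ ~(~A & ((A & ~B) | (~A & B)))   — expand xor
≡ ~~A | ~((A & ~B) | (~A & B))   — De Morgan
≡ A | ~((A & ~B) | (~A & B))   — double negation
≡ A | (~(A & ~B) & ~(~A & B))   — De Morgan
≡ A | ((~A | ~~B) & ~(~A & B))   — De Morgan
≡ A | ((~A | B) & ~(~A & B))   — double negation
≡ A | ((~A | B) & (~~A | ~B))   — De Morgan
≡ A | ((~A | B) & (A | ~B))   — double negation
≡ A | (~A & A) | (~A & ~B) | (B & A) | (B & ~B)   — distribute & over |
≡ A | (~A & ~B)   — simplify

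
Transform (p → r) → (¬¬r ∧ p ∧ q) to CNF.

(p → r) → (¬¬r ∧ p ∧ q)
⇔ ¬(p → r) ∨ (¬¬r ∧ p ∧ q)
⇔ ¬(¬p ∨ r) ∨ (¬¬r ∧ p ∧ q)
⇔ (¬¬p ∧ ¬r) ∨ (¬¬r ∧ p ∧ q)
⇔ (p ∧ ¬r) ∨ (¬¬r ∧ p ∧ q)
⇔ (p ∧ ¬r) ∨ (r ∧ p ∧ q)
⇔ (p ∨ r) ∧ (p ∨ p) ∧ (p ∨ q) ∧ (¬r ∨ r) ∧ (¬r ∨ p) ∧ (¬r ∨ q)
⇔ p ∧ (¬r ∨ q)

p ∧ (¬r ∨ q)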